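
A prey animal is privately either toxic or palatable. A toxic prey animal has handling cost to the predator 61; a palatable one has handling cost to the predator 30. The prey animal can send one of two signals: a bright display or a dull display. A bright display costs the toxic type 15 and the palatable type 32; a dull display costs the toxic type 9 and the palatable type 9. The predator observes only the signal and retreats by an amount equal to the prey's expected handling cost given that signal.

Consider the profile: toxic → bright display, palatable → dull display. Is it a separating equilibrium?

If types separate, bright display earns payment 61 and dull display earns 30.
Toxic: bright display gives 61 − 15 = 46; dull display gives 30 − 9 = 21. No deviation. ✓
Palatable: dull display gives 30 − 9 = 21; bright display gives 61 − 32 = 29. Would deviate. ✗

No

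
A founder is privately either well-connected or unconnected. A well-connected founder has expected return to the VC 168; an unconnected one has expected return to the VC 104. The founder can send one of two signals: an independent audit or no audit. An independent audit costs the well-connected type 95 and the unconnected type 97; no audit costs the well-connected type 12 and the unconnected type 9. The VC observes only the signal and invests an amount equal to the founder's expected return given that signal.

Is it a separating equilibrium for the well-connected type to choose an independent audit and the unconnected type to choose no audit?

Under separation the VC infers type exactly: audit → well-connected (pays 168), no audit → unconnected (pays 104).
Well-connected: audit gives 168 − 95 = 73; no audit gives 104 − 12 = 92. Would deviate. ✗
Unconnected: no audit gives 104 − 9 = 95; audit gives 168 − 97 = 71. No deviation. ✓

No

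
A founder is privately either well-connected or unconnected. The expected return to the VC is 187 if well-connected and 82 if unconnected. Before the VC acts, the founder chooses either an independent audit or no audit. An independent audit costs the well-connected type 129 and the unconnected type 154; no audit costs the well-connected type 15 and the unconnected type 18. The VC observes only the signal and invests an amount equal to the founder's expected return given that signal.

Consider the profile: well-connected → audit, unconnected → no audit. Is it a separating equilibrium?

No

If types separate, audit earns payment 187 and no audit earns 82.
Well-connected: audit gives 187 − 129 = 58; no audit gives 82 − 15 = 67. Would deviate. ✗
Unconnected: no audit gives 82 − 18 = 64; audit gives 187 − 154 = 33. No deviation. ✓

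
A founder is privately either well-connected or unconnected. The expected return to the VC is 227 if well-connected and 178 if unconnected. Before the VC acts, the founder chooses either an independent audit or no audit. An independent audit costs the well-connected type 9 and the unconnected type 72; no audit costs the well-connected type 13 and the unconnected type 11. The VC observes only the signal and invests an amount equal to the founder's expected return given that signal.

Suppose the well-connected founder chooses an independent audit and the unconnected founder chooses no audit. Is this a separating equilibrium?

If types separate, audit earns payment 227 and no audit earns 178.
Well-connected: audit gives 227 − 9 = 218; no audit gives 178 − 13 = 165. No deviation. ✓
Unconnected: no audit gives 178 − 11 = 167; audit gives 227 − 72 = 155. No deviation. ✓
Both incentive constraints hold.

Yes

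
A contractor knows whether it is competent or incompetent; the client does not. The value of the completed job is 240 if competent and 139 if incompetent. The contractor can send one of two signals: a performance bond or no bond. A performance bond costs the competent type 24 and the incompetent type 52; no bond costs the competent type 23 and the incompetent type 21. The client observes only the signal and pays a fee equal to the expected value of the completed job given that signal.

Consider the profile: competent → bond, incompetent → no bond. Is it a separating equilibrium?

If types separate, bond earns payment 240 and no bond earns 139.
Competent: bond gives 240 − 24 = 216; no bond gives 139 − 23 = 116. No deviation. ✓
Incompetent: no bond gives 139 − 21 = 118; bond gives 240 − 52 = 188. Would deviate. ✗

No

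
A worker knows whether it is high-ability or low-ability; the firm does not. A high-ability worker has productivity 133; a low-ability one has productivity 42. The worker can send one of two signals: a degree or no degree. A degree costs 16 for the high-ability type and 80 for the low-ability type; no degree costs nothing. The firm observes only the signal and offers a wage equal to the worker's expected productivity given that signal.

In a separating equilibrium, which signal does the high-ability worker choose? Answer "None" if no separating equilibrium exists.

None

Try high-ability → degree, low-ability → no degree:
  Under separation the firm infers type exactly: degree → high-ability (pays 133), no degree → low-ability (pays 42).
  High-ability: degree gives 133 − 16 = 117; no degree gives 42 − 0 = 42. No deviation. ✓
  Low-ability: no degree gives 42 − 0 = 42; degree gives 133 − 80 = 53. Would deviate. ✗
Try high-ability → no degree, low-ability → degree:
  Under separation the firm infers type exactly: no degree → high-ability (pays 133), degree → low-ability (pays 42).
  High-ability: no degree gives 133 − 0 = 133; degree gives 42 − 16 = 26. No deviation. ✓
  Low-ability: degree gives 42 − 80 = -38; no degree gives 133 − 0 = 133. Would deviate. ✗
Neither assignment is incentive-compatible.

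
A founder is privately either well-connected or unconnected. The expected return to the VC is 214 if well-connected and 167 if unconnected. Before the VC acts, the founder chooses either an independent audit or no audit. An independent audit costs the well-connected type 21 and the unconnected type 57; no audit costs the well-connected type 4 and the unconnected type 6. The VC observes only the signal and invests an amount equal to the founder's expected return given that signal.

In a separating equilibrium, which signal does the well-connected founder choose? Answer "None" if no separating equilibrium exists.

audit

Try well-connected → audit, unconnected → no audit:
  Under separation the VC infers type exactly: audit → well-connected (pays 214), no audit → unconnected (pays 167).
  Well-connected: audit gives 214 − 21 = 193; no audit gives 167 − 4 = 163. No deviation. ✓
  Unconnected: no audit gives 167 − 6 = 161; audit gives 214 − 57 = 157. No deviation. ✓
Both hold — the well-connected type sends audit.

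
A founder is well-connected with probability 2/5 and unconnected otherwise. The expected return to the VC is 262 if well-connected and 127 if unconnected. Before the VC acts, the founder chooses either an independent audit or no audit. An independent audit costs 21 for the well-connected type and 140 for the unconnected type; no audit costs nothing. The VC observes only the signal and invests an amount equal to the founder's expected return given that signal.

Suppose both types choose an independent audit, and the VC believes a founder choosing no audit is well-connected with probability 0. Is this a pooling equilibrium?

On the equilibrium path (audit) the VC holds the prior 2/5 and pays 2/5·262 + 3/5·127 = 181. Off-path (no audit) belief 0 gives 0·262 + 1·127 = 127.
Well-connected: audit gives 181 − 21 = 160; no audit gives 127 − 0 = 127. Stays. ✓
Unconnected: audit gives 181 − 140 = 41; no audit gives 127 − 0 = 127. Deviates. ✗

No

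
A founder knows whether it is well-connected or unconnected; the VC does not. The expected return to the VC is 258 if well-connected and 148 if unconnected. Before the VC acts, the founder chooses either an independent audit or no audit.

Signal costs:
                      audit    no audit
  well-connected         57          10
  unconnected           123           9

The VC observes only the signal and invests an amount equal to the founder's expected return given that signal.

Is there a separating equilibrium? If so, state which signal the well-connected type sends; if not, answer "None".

audit

Try well-connected → audit, unconnected → no audit:
  If types separate, audit earns payment 258 and no audit earns 148.
  Well-connected: audit gives 258 − 57 = 201; no audit gives 148 − 10 = 138. No deviation. ✓
  Unconnected: no audit gives 148 − 9 = 139; audit gives 258 − 123 = 135. No deviation. ✓
Both hold — the well-connected type sends audit.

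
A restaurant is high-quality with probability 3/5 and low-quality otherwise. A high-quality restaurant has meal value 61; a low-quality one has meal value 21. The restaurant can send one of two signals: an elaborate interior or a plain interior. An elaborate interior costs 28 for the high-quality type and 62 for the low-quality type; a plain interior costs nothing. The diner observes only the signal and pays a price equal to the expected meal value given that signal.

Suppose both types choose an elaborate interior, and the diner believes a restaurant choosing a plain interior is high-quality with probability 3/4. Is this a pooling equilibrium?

At the pooled signal (elaborate interior) the diner holds the prior 3/5 and pays 3/5·61 + 2/5·21 = 45. Off-path (plain interior) belief 3/4 gives 3/4·61 + 1/4·21 = 51.
High-quality: elaborate interior gives 45 − 28 = 17; plain interior gives 51 − 0 = 51. Deviates. ✗
Low-quality: elaborate interior gives 45 − 62 = -17; plain interior gives 51 − 0 = 51. Deviates. ✗

No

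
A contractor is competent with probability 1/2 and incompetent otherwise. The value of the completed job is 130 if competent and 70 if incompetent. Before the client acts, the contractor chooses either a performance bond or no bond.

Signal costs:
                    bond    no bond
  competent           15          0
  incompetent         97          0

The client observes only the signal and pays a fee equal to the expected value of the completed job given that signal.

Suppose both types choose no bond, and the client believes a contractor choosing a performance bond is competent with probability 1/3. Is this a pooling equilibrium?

On the equilibrium path (no bond) the client holds the prior 1/2 and pays 1/2·130 + 1/2·70 = 100. Off-path (bond) belief 1/3 gives 1/3·130 + 2/3·70 = 90.
Competent: no bond gives 100 − 0 = 100; bond gives 90 − 15 = 75. Stays. ✓
Incompetent: no bond gives 100 − 0 = 100; bond gives 90 − 97 = -7. Stays. ✓
Beliefs are Bayes-consistent on-path and both types best-respond.

Yes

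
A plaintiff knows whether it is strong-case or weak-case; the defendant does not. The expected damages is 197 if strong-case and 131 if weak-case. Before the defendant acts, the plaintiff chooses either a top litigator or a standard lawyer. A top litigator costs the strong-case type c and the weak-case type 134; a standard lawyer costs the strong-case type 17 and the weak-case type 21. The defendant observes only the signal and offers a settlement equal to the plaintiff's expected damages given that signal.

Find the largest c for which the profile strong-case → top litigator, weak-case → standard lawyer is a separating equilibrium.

Under separation: top litigator → strong-case (pays 197); standard lawyer → weak-case (pays 131).
Weak-case: 131 − 21 = 110 ≥ 197 − 134 = 63. Holds regardless of c. ✓
Strong-case: 197 − c ≥ 131 − 17, so c ≤ 197 − 114 = 83.

83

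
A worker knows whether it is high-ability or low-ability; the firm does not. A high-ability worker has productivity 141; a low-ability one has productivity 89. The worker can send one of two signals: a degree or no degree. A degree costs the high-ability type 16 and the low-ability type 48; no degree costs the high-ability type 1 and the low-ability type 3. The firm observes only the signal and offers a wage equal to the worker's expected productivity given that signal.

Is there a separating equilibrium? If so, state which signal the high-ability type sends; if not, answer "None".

None

Try high-ability → degree, low-ability → no degree:
  Under separation the firm infers type exactly: degree → high-ability (pays 141), no degree → low-ability (pays 89).
  High-ability: degree gives 141 − 16 = 125; no degree gives 89 − 1 = 88. No deviation. ✓
  Low-ability: no degree gives 89 − 3 = 86; degree gives 141 − 48 = 93. Would deviate. ✗
Try high-ability → no degree, low-ability → degree:
  Under separation the firm infers type exactly: no degree → high-ability (pays 141), degree → low-ability (pays 89).
  High-ability: no degree gives 141 − 1 = 140; degree gives 89 − 16 = 73. No deviation. ✓
  Low-ability: degree gives 89 − 48 = 41; no degree gives 141 − 3 = 138. Would deviate. ✗
Neither assignment is incentive-compatible.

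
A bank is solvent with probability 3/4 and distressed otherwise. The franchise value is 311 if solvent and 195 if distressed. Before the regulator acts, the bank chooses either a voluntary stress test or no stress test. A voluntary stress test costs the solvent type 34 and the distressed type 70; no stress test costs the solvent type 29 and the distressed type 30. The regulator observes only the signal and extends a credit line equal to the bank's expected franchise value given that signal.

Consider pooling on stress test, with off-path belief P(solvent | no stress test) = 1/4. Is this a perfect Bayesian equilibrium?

Yes

On the equilibrium path (stress test) the regulator holds the prior 3/4 and pays 3/4·311 + 1/4·195 = 282. Off-path (no stress test) belief 1/4 gives 1/4·311 + 3/4·195 = 224.
Solvent: stress test gives 282 − 34 = 248; no stress test gives 224 − 29 = 195. Stays. ✓
Distressed: stress test gives 282 − 70 = 212; no stress test gives 224 − 30 = 194. Stays. ✓
Beliefs are Bayes-consistent on-path and both types best-respond.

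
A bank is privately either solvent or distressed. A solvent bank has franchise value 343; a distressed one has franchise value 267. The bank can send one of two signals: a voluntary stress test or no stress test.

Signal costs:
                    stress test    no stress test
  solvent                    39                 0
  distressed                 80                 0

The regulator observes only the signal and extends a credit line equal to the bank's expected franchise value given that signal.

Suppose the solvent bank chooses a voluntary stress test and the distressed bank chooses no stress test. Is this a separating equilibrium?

Yes

If types separate, stress test earns payment 343 and no stress test earns 267.
Solvent: stress test gives 343 − 39 = 304; no stress test gives 267 − 0 = 267. No deviation. ✓
Distressed: no stress test gives 267 − 0 = 267; stress test gives 343 − 80 = 263. No deviation. ✓
Both incentive constraints hold.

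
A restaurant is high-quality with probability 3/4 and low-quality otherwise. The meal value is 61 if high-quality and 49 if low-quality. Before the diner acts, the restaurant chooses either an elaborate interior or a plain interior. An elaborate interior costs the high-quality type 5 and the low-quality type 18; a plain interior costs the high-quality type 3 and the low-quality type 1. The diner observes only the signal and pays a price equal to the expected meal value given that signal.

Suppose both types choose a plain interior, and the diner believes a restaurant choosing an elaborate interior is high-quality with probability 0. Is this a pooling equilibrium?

At the pooled signal (plain interior) the diner holds the prior 3/4 and pays 3/4·61 + 1/4·49 = 58. Off-path (elaborate interior) belief 0 gives 0·61 + 1·49 = 49.
High-quality: plain interior gives 58 − 3 = 55; elaborate interior gives 49 − 5 = 44. Stays. ✓
Low-quality: plain interior gives 58 − 1 = 57; elaborate interior gives 49 − 18 = 31. Stays. ✓

Yes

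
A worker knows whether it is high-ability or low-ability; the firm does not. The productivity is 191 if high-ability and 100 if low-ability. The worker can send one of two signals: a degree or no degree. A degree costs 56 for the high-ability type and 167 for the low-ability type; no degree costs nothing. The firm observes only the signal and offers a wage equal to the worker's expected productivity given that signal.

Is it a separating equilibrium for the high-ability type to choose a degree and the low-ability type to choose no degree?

Yes

If types separate, degree earns payment 191 and no degree earns 100.
High-ability: degree gives 191 − 56 = 135; no degree gives 100 − 0 = 100. No deviation. ✓
Low-ability: no degree gives 100 − 0 = 100; degree gives 191 − 167 = 24. No deviation. ✓
Neither type gains from mimicking the other.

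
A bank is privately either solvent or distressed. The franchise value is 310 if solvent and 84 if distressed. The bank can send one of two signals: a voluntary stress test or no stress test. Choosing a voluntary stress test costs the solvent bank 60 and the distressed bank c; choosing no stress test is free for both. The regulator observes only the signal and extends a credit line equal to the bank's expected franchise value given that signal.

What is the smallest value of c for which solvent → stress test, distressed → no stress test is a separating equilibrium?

Under separation: stress test → solvent (pays 310); no stress test → distressed (pays 84).
Solvent: 310 − 60 = 250 ≥ 84 − 0 = 84. Holds regardless of c. ✓
Distressed: 84 − 0 ≥ 310 − c, so c ≥ 310 − 84 = 226.

226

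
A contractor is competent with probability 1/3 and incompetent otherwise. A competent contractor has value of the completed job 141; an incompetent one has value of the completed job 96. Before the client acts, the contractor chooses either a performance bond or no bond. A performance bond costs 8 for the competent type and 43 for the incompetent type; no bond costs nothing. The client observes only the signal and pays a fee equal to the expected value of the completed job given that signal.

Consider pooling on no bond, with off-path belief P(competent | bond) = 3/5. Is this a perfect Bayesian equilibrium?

At the pooled signal (no bond) the client holds the prior 1/3 and pays 1/3·141 + 2/3·96 = 111. Off-path (bond) belief 3/5 gives 3/5·141 + 2/5·96 = 123.
Competent: no bond gives 111 − 0 = 111; bond gives 123 − 8 = 115. Deviates. ✗
Incompetent: no bond gives 111 − 0 = 111; bond gives 123 − 43 = 80. Stays. ✓

No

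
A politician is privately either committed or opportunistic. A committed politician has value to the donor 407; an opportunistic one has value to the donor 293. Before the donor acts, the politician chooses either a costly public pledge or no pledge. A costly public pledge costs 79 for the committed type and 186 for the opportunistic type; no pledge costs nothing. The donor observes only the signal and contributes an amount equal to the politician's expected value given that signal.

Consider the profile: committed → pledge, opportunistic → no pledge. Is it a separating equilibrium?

Yes

Under separation the donor infers type exactly: pledge → committed (pays 407), no pledge → opportunistic (pays 293).
Committed: pledge gives 407 − 79 = 328; no pledge gives 293 − 0 = 293. No deviation. ✓
Opportunistic: no pledge gives 293 − 0 = 293; pledge gives 407 − 186 = 221. No deviation. ✓
Neither type gains from mimicking the other.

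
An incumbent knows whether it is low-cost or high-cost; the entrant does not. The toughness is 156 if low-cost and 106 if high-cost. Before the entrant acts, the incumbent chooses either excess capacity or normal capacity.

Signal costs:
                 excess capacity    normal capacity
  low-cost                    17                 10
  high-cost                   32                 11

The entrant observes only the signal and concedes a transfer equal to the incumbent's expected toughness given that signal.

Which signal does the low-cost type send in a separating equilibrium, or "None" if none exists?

None

Try low-cost → excess capacity, high-cost → normal capacity:
  Under separation the entrant infers type exactly: excess capacity → low-cost (pays 156), normal capacity → high-cost (pays 106).
  Low-cost: excess capacity gives 156 − 17 = 139; normal capacity gives 106 − 10 = 96. No deviation. ✓
  High-cost: normal capacity gives 106 − 11 = 95; excess capacity gives 156 − 32 = 124. Would deviate. ✗
Try low-cost → normal capacity, high-cost → excess capacity:
  Under separation the entrant infers type exactly: normal capacity → low-cost (pays 156), excess capacity → high-cost (pays 106).
  Low-cost: normal capacity gives 156 − 10 = 146; excess capacity gives 106 − 17 = 89. No deviation. ✓
  High-cost: excess capacity gives 106 − 32 = 74; normal capacity gives 156 − 11 = 145. Would deviate. ✗
Neither assignment is incentive-compatible.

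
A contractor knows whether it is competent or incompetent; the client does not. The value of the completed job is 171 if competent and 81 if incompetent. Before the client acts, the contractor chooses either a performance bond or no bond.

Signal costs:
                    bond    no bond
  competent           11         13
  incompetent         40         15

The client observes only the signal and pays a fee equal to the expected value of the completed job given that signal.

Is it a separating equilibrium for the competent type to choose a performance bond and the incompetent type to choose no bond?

No

If types separate, bond earns payment 171 and no bond earns 81.
Competent: bond gives 171 − 11 = 160; no bond gives 81 − 13 = 68. No deviation. ✓
Incompetent: no bond gives 81 − 15 = 66; bond gives 171 − 40 = 131. Would deviate. ✗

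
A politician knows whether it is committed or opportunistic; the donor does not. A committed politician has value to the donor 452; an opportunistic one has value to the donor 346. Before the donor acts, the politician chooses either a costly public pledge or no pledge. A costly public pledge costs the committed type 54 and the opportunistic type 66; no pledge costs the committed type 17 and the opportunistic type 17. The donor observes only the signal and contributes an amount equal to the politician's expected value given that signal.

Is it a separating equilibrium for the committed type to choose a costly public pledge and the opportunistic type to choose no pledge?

No

If types separate, pledge earns payment 452 and no pledge earns 346.
Committed: pledge gives 452 − 54 = 398; no pledge gives 346 − 17 = 329. No deviation. ✓
Opportunistic: no pledge gives 346 − 17 = 329; pledge gives 452 − 66 = 386. Would deviate. ✗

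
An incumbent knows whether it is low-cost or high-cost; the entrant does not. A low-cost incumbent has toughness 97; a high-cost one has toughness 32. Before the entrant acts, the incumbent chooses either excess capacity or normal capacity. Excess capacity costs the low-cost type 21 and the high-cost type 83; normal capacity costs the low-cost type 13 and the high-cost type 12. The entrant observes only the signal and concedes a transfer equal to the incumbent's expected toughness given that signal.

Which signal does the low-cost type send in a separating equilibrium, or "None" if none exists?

Try low-cost → excess capacity, high-cost → normal capacity:
  If types separate, excess capacity earns payment 97 and normal capacity earns 32.
  Low-cost: excess capacity gives 97 − 21 = 76; normal capacity gives 32 − 13 = 19. No deviation. ✓
  High-cost: normal capacity gives 32 − 12 = 20; excess capacity gives 97 − 83 = 14. No deviation. ✓
Both hold — the low-cost type sends excess capacity.

excess capacity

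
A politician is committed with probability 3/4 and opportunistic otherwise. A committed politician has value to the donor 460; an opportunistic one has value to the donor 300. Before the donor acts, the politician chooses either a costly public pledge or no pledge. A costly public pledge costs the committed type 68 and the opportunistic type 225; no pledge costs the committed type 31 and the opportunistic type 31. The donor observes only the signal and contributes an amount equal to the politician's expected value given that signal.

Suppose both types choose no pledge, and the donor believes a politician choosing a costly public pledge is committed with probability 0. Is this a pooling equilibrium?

At the pooled signal (no pledge) the donor holds the prior 3/4 and pays 3/4·460 + 1/4·300 = 420. Off-path (pledge) belief 0 gives 0·460 + 1·300 = 300.
Committed: no pledge gives 420 − 31 = 389; pledge gives 300 − 68 = 232. Stays. ✓
Opportunistic: no pledge gives 420 − 31 = 389; pledge gives 300 − 225 = 75. Stays. ✓

Yes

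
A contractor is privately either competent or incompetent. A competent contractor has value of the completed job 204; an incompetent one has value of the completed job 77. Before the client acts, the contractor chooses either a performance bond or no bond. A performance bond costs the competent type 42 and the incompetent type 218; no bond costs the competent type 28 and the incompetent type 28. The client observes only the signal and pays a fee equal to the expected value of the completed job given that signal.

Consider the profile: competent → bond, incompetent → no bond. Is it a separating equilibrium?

Yes

Under separation the client infers type exactly: bond → competent (pays 204), no bond → incompetent (pays 77).
Competent: bond gives 204 − 42 = 162; no bond gives 77 − 28 = 49. No deviation. ✓
Incompetent: no bond gives 77 − 28 = 49; bond gives 204 − 218 = -14. No deviation. ✓
Both incentive constraints hold.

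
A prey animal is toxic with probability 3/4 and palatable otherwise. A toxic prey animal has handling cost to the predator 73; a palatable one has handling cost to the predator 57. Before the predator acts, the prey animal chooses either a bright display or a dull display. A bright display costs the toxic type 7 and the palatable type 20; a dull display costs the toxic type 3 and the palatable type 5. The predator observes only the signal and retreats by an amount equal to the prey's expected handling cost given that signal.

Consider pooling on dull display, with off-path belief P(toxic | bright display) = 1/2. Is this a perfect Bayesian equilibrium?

On the equilibrium path (dull display) the predator holds the prior 3/4 and pays 3/4·73 + 1/4·57 = 69. Off-path (bright display) belief 1/2 gives 1/2·73 + 1/2·57 = 65.
Toxic: dull display gives 69 − 3 = 66; bright display gives 65 − 7 = 58. Stays. ✓
Palatable: dull display gives 69 − 5 = 64; bright display gives 65 − 20 = 45. Stays. ✓
Beliefs are Bayes-consistent on-path and both types best-respond.

Yes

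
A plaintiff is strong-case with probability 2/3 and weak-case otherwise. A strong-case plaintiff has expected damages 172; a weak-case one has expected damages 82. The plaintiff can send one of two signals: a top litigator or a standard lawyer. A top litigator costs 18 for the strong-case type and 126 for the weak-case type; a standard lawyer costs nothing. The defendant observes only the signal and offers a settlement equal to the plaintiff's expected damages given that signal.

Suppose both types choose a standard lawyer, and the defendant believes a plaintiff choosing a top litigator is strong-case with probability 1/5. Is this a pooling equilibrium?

At the pooled signal (standard lawyer) the defendant holds the prior 2/3 and pays 2/3·172 + 1/3·82 = 142. Off-path (top litigator) belief 1/5 gives 1/5·172 + 4/5·82 = 100.
Strong-case: standard lawyer gives 142 − 0 = 142; top litigator gives 100 − 18 = 82. Stays. ✓
Weak-case: standard lawyer gives 142 − 0 = 142; top litigator gives 100 − 126 = -26. Stays. ✓

Yes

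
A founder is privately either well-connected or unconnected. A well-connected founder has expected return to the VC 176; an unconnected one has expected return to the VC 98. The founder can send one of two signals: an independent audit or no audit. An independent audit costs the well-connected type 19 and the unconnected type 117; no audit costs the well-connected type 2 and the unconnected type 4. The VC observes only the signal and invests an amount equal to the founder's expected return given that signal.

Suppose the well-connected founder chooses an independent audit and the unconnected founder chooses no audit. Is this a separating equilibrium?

Yes

If types separate, audit earns payment 176 and no audit earns 98.
Well-connected: audit gives 176 − 19 = 157; no audit gives 98 − 2 = 96. No deviation. ✓
Unconnected: no audit gives 98 − 4 = 94; audit gives 176 − 117 = 59. No deviation. ✓
Both incentive constraints hold.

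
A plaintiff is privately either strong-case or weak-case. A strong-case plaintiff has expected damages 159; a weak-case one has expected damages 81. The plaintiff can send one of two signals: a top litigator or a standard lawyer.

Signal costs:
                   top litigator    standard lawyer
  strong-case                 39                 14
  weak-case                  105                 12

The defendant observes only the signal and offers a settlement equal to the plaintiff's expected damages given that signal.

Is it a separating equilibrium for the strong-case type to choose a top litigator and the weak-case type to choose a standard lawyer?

Under separation the defendant infers type exactly: top litigator → strong-case (pays 159), standard lawyer → weak-case (pays 81).
Strong-case: top litigator gives 159 − 39 = 120; standard lawyer gives 81 − 14 = 67. No deviation. ✓
Weak-case: standard lawyer gives 81 − 12 = 69; top litigator gives 159 − 105 = 54. No deviation. ✓
Neither type gains from mimicking the other.

Yes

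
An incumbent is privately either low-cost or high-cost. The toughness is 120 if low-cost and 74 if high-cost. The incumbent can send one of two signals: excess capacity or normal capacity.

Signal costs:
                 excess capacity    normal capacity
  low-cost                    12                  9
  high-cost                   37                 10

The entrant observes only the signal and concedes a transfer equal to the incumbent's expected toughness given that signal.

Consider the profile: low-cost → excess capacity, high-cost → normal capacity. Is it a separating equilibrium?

No

If types separate, excess capacity earns payment 120 and normal capacity earns 74.
Low-cost: excess capacity gives 120 − 12 = 108; normal capacity gives 74 − 9 = 65. No deviation. ✓
High-cost: normal capacity gives 74 − 10 = 64; excess capacity gives 120 − 37 = 83. Would deviate. ✗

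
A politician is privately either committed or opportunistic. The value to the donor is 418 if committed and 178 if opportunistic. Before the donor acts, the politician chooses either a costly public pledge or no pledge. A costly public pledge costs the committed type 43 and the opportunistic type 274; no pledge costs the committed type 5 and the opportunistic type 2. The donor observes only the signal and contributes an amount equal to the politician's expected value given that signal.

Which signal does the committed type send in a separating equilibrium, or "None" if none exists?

pledge

Try committed → pledge, opportunistic → no pledge:
  Under separation the donor infers type exactly: pledge → committed (pays 418), no pledge → opportunistic (pays 178).
  Committed: pledge gives 418 − 43 = 375; no pledge gives 178 − 5 = 173. No deviation. ✓
  Opportunistic: no pledge gives 178 − 2 = 176; pledge gives 418 − 274 = 144. No deviation. ✓
Both hold — the committed type sends pledge.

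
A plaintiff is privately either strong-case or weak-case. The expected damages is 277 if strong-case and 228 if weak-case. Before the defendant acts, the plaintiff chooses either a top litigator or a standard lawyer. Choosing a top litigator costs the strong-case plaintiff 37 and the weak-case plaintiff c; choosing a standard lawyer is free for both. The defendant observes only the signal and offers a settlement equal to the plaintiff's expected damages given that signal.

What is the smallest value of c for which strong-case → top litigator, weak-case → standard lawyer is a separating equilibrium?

49

Under separation: top litigator → strong-case (pays 277); standard lawyer → weak-case (pays 228).
Strong-case: 277 − 37 = 240 ≥ 228 − 0 = 228. Holds regardless of c. ✓
Weak-case: 228 − 0 ≥ 277 − c, so c ≥ 277 − 228 = 49.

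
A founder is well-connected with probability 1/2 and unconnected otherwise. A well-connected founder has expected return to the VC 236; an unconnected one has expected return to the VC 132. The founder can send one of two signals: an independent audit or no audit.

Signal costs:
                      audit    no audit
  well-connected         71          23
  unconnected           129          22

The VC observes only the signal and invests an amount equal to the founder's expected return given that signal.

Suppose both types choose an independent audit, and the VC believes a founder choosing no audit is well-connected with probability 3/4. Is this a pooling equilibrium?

No

At the pooled signal (audit) the VC holds the prior 1/2 and pays 1/2·236 + 1/2·132 = 184. Off-path (no audit) belief 3/4 gives 3/4·236 + 1/4·132 = 210.
Well-connected: audit gives 184 − 71 = 113; no audit gives 210 − 23 = 187. Deviates. ✗
Unconnected: audit gives 184 − 129 = 55; no audit gives 210 − 22 = 188. Deviates. ✗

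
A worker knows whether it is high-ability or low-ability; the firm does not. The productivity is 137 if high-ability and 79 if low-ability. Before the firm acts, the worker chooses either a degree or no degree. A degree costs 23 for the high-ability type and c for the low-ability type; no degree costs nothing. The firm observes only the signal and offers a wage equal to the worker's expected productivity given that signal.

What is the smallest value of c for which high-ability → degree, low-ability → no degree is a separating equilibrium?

58

Under separation: degree → high-ability (pays 137); no degree → low-ability (pays 79).
High-ability: 137 − 23 = 114 ≥ 79 − 0 = 79. Holds regardless of c. ✓
Low-ability: 79 − 0 ≥ 137 − c, so c ≥ 137 − 79 = 58.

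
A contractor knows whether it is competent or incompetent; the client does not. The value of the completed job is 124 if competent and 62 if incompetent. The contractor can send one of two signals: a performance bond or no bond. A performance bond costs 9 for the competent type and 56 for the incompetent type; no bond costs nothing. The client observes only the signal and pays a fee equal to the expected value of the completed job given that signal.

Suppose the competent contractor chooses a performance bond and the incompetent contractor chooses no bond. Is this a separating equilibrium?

No

Under separation the client infers type exactly: bond → competent (pays 124), no bond → incompetent (pays 62).
Competent: bond gives 124 − 9 = 115; no bond gives 62 − 0 = 62. No deviation. ✓
Incompetent: no bond gives 62 − 0 = 62; bond gives 124 − 56 = 68. Would deviate. ✗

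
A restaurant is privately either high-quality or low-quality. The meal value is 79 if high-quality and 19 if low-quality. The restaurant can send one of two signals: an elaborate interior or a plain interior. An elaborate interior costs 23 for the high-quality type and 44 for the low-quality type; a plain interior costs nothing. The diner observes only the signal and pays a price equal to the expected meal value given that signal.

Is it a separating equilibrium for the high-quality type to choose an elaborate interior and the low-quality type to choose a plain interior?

If types separate, elaborate interior earns payment 79 and plain interior earns 19.
High-quality: elaborate interior gives 79 − 23 = 56; plain interior gives 19 − 0 = 19. No deviation. ✓
Low-quality: plain interior gives 19 − 0 = 19; elaborate interior gives 79 − 44 = 35. Would deviate. ✗

No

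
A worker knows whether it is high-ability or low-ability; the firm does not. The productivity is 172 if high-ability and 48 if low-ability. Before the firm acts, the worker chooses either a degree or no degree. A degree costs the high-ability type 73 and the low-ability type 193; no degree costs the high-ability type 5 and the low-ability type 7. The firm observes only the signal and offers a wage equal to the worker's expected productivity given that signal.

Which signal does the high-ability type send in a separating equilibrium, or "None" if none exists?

Try high-ability → degree, low-ability → no degree:
  If types separate, degree earns payment 172 and no degree earns 48.
  High-ability: degree gives 172 − 73 = 99; no degree gives 48 − 5 = 43. No deviation. ✓
  Low-ability: no degree gives 48 − 7 = 41; degree gives 172 − 193 = -21. No deviation. ✓
Both hold — the high-ability type sends degree.

degree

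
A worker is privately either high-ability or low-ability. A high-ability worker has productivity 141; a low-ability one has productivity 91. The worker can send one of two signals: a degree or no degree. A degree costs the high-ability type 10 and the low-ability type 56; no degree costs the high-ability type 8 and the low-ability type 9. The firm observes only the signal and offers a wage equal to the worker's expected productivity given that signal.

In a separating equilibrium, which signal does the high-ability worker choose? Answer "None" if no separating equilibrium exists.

None

Try high-ability → degree, low-ability → no degree:
  If types separate, degree earns payment 141 and no degree earns 91.
  High-ability: degree gives 141 − 10 = 131; no degree gives 91 − 8 = 83. No deviation. ✓
  Low-ability: no degree gives 91 − 9 = 82; degree gives 141 − 56 = 85. Would deviate. ✗
Try high-ability → no degree, low-ability → degree:
  If types separate, no degree earns payment 141 and degree earns 91.
  High-ability: no degree gives 141 − 8 = 133; degree gives 91 − 10 = 81. No deviation. ✓
  Low-ability: degree gives 91 − 56 = 35; no degree gives 141 − 9 = 132. Would deviate. ✗
Neither assignment is incentive-compatible.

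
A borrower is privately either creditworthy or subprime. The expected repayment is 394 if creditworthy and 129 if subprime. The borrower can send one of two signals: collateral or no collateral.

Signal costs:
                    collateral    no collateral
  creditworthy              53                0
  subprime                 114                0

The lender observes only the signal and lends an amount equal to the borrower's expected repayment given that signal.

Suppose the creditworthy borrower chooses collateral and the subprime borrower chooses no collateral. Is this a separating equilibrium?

Under separation the lender infers type exactly: collateral → creditworthy (pays 394), no collateral → subprime (pays 129).
Creditworthy: collateral gives 394 − 53 = 341; no collateral gives 129 − 0 = 129. No deviation. ✓
Subprime: no collateral gives 129 − 0 = 129; collateral gives 394 − 114 = 280. Would deviate. ✗

No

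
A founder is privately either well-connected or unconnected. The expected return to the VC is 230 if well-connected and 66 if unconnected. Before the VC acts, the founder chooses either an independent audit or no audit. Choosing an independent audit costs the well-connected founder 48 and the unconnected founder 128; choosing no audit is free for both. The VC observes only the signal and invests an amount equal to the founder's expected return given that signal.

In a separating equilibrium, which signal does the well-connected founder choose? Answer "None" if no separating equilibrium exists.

None

Try well-connected → audit, unconnected → no audit:
  Under separation the VC infers type exactly: audit → well-connected (pays 230), no audit → unconnected (pays 66).
  Well-connected: audit gives 230 − 48 = 182; no audit gives 66 − 0 = 66. No deviation. ✓
  Unconnected: no audit gives 66 − 0 = 66; audit gives 230 − 128 = 102. Would deviate. ✗
Try well-connected → no audit, unconnected → audit:
  Under separation the VC infers type exactly: no audit → well-connected (pays 230), audit → unconnected (pays 66).
  Well-connected: no audit gives 230 − 0 = 230; audit gives 66 − 48 = 18. No deviation. ✓
  Unconnected: audit gives 66 − 128 = -62; no audit gives 230 − 0 = 230. Would deviate. ✗
Neither assignment is incentive-compatible.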